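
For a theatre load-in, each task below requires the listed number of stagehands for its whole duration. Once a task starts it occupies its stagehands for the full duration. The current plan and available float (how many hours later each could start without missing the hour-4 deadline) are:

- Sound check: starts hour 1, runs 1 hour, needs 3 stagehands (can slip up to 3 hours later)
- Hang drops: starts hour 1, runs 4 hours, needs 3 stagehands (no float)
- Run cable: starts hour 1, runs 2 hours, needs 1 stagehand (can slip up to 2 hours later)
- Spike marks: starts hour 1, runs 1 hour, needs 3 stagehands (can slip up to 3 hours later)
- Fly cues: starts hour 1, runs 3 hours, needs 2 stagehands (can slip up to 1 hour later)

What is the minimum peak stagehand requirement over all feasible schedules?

8

Early-start (Sound check@1, Hang drops@1, Run cable@1, Spike marks@1, Fly cues@1) gives peak 12: h1:12  h2:6  h3:5  h4:3.
Shift Spike marks→3, Fly cues→2.
Schedule Sound check@1, Hang drops@1, Run cable@1, Spike marks@3, Fly cues@2: h1:7  h2:6  h3:8  h4:5 — peak 8.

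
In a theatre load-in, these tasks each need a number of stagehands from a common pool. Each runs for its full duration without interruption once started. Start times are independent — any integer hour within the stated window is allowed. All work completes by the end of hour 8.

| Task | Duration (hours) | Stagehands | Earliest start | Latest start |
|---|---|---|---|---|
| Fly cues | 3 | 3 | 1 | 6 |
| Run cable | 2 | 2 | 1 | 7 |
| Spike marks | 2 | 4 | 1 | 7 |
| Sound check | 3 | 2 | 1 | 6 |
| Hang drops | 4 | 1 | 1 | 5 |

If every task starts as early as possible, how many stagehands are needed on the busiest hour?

12

Early-start schedule: Fly cues@1, Run cable@1, Spike marks@1, Sound check@1, Hang drops@1.
Load per hour: hour 1: 12, hour 2: 12, hour 3: 6, hour 4: 1, hour 5: 0, hour 6: 0, hour 7: 0, hour 8: 0.
Peak is 12.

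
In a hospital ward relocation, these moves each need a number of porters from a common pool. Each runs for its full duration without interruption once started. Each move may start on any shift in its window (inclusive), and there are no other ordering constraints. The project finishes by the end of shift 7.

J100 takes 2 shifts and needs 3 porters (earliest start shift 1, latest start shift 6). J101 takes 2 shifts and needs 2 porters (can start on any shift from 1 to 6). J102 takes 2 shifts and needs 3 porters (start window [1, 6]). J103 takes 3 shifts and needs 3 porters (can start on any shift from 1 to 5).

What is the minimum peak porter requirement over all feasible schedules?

5

Early-start (J100@1, J101@1, J102@1, J103@1) gives peak 11: s1:11  s2:11  s3:3  s4:0  s5:0  s6:0  s7:0.
Shift J102→3, J103→5.
Schedule J100@1, J101@1, J102@3, J103@5: s1:5  s2:5  s3:3  s4:3  s5:3  s6:3  s7:3 — peak 5.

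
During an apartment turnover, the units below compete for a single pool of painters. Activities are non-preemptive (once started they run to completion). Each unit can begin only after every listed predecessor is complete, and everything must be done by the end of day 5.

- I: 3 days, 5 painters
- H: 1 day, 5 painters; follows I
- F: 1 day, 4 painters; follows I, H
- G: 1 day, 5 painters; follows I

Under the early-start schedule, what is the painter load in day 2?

At early start, day 2 has: I.
Demand: 5 = 5.

5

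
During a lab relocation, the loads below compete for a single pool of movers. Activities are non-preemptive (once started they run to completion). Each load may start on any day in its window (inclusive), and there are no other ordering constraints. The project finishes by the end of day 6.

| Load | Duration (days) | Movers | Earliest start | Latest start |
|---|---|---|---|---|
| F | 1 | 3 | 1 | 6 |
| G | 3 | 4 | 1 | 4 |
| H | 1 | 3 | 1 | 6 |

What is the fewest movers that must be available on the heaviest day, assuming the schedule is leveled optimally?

Early-start (F@1, G@1, H@1) gives peak 10: d1:10  d2:4  d3:4  d4:0  d5:0  d6:0.
Shift G→2, H→5.
Schedule F@1, G@2, H@5: d1:3  d2:4  d3:4  d4:4  d5:3  d6:0 — peak 4.

4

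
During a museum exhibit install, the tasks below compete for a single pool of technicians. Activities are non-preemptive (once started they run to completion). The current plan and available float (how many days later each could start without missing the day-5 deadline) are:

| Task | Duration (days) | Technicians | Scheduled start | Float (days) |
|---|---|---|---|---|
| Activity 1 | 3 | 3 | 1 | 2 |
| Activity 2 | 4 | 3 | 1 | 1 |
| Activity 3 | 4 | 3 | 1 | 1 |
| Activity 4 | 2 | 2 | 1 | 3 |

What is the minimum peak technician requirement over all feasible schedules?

Early-start (Activity 1@1, Activity 2@1, Activity 3@1, Activity 4@1) gives peak 11: d1:11  d2:11  d3:9  d4:6  d5:0.
Shift Activity 4→4.
Schedule Activity 1@1, Activity 2@1, Activity 3@1, Activity 4@4: d1:9  d2:9  d3:9  d4:8  d5:2 — peak 9.

9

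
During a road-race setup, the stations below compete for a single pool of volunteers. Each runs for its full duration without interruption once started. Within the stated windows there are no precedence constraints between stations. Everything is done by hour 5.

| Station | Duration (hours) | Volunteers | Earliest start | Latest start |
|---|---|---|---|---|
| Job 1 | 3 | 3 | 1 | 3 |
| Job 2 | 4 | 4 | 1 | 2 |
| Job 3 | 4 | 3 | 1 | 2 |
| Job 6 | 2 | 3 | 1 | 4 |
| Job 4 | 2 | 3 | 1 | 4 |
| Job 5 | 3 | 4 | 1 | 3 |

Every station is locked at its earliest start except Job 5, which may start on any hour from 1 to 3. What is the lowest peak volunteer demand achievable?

Job 5@1: h1:20  h2:20  h3:14  h4:7  h5:0 → peak 20
Job 5@2: h1:16  h2:20  h3:14  h4:11  h5:0 → peak 20
Job 5@3: h1:16  h2:16  h3:14  h4:11  h5:4 → peak 16
Best is Job 5@3, peak 16.

16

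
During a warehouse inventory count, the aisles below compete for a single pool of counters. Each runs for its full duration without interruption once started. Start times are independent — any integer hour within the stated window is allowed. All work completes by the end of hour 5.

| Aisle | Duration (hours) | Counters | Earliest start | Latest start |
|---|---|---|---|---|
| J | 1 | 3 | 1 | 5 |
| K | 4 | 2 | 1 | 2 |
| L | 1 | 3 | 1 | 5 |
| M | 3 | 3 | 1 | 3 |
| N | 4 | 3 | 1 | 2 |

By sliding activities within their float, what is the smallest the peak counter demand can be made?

Early-start (J@1, K@1, L@1, M@1, N@1) gives peak 14: h1:14  h2:8  h3:8  h4:5  h5:0.
Shift M→2, N→2.
Schedule J@1, K@1, L@1, M@2, N@2: h1:8  h2:8  h3:8  h4:8  h5:3 — peak 8.

8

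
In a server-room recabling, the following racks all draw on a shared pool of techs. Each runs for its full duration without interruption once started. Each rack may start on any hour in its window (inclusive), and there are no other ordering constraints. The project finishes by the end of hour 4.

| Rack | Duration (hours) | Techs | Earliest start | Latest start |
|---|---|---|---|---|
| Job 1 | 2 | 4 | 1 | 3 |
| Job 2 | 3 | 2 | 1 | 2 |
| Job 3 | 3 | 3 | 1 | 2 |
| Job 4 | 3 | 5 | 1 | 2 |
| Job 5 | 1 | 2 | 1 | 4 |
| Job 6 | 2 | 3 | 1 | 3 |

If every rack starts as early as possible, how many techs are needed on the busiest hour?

19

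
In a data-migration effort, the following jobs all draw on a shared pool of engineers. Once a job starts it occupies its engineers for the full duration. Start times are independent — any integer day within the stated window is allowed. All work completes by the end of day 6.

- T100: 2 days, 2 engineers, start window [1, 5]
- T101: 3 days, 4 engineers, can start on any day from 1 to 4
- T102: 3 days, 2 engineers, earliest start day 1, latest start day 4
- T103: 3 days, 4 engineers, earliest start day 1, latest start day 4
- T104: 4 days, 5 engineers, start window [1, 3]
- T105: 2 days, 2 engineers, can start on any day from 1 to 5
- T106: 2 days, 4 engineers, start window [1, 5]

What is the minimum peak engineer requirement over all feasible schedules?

Early-start (T100@1, T101@1, T102@1, T103@1, T104@1, T105@1, T106@1) gives peak 23: d1:23  d2:23  d3:15  d4:5  d5:0  d6:0.
Shift T103→4, T104→3, T105→4.
Schedule T100@1, T101@1, T102@1, T103@4, T104@3, T105@4, T106@1: d1:12  d2:12  d3:11  d4:11  d5:11  d6:9 — peak 12.

12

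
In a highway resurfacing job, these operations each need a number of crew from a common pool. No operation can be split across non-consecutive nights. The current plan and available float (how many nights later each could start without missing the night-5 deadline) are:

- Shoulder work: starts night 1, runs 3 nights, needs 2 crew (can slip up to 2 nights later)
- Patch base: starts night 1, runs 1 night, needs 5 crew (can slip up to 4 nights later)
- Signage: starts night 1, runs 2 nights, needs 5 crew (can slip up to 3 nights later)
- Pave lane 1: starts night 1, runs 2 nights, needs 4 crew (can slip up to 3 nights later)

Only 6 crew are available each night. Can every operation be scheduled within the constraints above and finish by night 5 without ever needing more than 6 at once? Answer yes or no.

no

The minimum achievable peak is 7; 6 < 7, so no feasible schedule stays within the cap.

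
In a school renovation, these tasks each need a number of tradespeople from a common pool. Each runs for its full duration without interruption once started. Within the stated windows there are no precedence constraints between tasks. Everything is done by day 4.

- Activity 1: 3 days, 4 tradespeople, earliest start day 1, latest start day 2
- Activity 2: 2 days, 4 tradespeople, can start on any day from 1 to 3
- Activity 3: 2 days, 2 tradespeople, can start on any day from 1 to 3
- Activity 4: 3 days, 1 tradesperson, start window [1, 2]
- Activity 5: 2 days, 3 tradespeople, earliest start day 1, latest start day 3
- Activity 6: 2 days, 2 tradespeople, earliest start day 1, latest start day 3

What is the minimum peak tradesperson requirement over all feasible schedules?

11

Early-start (Activity 1@1, Activity 2@1, Activity 3@1, Activity 4@1, Activity 5@1, Activity 6@1) gives peak 16: d1:16  d2:16  d3:5  d4:0.
Shift Activity 5→3, Activity 6→3.
Schedule Activity 1@1, Activity 2@1, Activity 3@1, Activity 4@1, Activity 5@3, Activity 6@3: d1:11  d2:11  d3:10  d4:5 — peak 11.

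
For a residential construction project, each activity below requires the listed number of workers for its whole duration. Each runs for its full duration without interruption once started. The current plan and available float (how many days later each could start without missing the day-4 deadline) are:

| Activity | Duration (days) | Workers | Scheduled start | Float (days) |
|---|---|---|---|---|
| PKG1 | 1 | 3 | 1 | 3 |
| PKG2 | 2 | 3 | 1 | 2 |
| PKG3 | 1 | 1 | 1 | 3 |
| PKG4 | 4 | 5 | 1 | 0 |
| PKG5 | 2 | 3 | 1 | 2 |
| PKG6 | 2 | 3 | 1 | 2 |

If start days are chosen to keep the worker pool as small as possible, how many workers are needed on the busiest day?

11

Early-start (PKG1@1, PKG2@1, PKG3@1, PKG4@1, PKG5@1, PKG6@1) gives peak 18: d1:18  d2:14  d3:5  d4:5.
Shift PKG3→2, PKG5→3, PKG6→3.
Schedule PKG1@1, PKG2@1, PKG3@2, PKG4@1, PKG5@3, PKG6@3: d1:11  d2:9  d3:11  d4:11 — peak 11.
Total worker-days = 42 over 4 days ⇒ peak ≥ ⌈42/4⌉ = 11, so 11 is optimal.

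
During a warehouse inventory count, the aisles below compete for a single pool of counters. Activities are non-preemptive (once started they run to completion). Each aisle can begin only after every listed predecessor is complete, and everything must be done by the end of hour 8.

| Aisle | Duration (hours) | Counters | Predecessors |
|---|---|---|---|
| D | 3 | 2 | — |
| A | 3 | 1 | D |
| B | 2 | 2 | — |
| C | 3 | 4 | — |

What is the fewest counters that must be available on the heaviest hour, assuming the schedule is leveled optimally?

Early-start (D@1, A@4, B@1, C@1) gives peak 8: h1:8  h2:8  h3:6  h4:1  h5:1  h6:1  h7:0  h8:0.
Shift C→4.
Schedule D@1, A@4, B@1, C@4: h1:4  h2:4  h3:2  h4:5  h5:5  h6:5  h7:0  h8:0 — peak 5.

5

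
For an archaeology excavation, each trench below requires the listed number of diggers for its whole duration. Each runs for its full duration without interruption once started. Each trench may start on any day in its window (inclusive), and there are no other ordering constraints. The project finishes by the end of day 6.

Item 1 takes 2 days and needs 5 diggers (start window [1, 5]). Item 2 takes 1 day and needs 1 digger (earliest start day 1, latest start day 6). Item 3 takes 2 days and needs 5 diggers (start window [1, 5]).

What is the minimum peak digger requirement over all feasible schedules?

Early-start (Item 1@1, Item 2@1, Item 3@1) gives peak 11: d1:11  d2:10  d3:0  d4:0  d5:0  d6:0.
Shift Item 2→3, Item 3→4.
Schedule Item 1@1, Item 2@3, Item 3@4: d1:5  d2:5  d3:1  d4:5  d5:5  d6:0 — peak 5.

5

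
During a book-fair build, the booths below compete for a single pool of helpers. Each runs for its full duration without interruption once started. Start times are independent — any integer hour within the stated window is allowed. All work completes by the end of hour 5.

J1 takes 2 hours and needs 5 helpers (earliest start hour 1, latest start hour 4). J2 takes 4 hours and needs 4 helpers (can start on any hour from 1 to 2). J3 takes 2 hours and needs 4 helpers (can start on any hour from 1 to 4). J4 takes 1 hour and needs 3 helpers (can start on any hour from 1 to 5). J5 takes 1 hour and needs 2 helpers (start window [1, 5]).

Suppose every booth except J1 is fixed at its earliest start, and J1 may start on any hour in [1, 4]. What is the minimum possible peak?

13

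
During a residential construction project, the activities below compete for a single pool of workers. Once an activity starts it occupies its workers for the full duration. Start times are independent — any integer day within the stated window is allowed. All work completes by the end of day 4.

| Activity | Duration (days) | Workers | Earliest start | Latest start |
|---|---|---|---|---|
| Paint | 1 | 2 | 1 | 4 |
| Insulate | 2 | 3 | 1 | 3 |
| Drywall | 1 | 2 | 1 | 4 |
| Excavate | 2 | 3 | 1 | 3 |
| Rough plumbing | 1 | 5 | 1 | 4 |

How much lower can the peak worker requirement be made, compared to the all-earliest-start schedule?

Early-start peak: d1:15  d2:6  d3:0  d4:0 ⇒ 15.
Leveled (Paint@1, Insulate@1, Drywall@3, Excavate@2, Rough plumbing@4): d1:5  d2:6  d3:5  d4:5 ⇒ 6.
Reduction 15 − 6 = 9.

9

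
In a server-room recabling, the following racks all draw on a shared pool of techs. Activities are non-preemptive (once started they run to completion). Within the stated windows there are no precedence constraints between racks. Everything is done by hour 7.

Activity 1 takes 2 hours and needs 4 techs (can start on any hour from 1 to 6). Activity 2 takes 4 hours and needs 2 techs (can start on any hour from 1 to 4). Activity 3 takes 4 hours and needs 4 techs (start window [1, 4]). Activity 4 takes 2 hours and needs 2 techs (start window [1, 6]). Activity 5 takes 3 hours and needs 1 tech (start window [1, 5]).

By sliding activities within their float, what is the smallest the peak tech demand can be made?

7

Early-start (Activity 1@1, Activity 2@1, Activity 3@1, Activity 4@1, Activity 5@1) gives peak 13: h1:13  h2:13  h3:7  h4:6  h5:0  h6:0  h7:0.
Shift Activity 3→3, Activity 4→5.
Schedule Activity 1@1, Activity 2@1, Activity 3@3, Activity 4@5, Activity 5@1: h1:7  h2:7  h3:7  h4:6  h5:6  h6:6  h7:0 — peak 7.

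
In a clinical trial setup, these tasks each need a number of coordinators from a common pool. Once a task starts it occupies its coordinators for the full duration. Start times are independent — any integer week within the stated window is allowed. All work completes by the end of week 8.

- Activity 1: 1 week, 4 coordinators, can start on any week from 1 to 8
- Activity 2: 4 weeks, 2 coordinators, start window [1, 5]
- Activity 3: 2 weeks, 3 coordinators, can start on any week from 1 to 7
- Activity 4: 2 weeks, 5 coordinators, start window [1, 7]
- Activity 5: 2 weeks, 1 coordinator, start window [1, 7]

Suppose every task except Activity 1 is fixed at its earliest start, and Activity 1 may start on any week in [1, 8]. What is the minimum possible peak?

11

Activity 1@1: w1:15  w2:11  w3:2  w4:2  w5:0  w6:0  w7:0  w8:0 → peak 15
Activity 1@2: w1:11  w2:15  w3:2  w4:2  w5:0  w6:0  w7:0  w8:0 → peak 15
Activity 1@3: w1:11  w2:11  w3:6  w4:2  w5:0  w6:0  w7:0  w8:0 → peak 11
Activity 1@4: w1:11  w2:11  w3:2  w4:6  w5:0  w6:0  w7:0  w8:0 → peak 11
Activity 1@5: w1:11  w2:11  w3:2  w4:2  w5:4  w6:0  w7:0  w8:0 → peak 11
Activity 1@6: w1:11  w2:11  w3:2  w4:2  w5:0  w6:4  w7:0  w8:0 → peak 11
Activity 1@7: w1:11  w2:11  w3:2  w4:2  w5:0  w6:0  w7:4  w8:0 → peak 11
Activity 1@8: w1:11  w2:11  w3:2  w4:2  w5:0  w6:0  w7:0  w8:4 → peak 11
Best is Activity 1@3, peak 11.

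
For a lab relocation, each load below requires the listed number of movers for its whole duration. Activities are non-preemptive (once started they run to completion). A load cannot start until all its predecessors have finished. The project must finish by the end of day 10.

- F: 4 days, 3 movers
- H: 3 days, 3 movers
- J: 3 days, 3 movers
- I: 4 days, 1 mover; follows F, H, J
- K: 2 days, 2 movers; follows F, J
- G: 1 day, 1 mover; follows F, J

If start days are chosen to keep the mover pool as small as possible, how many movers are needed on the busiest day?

6

Early-start (F@1, H@1, J@1, I@5, K@5, G@5) gives peak 9: d1:9  d2:9  d3:9  d4:3  d5:4  d6:3  d7:1  d8:1  d9:0  d10:0.
Shift J→4, I→7, K→7, G→7.
Schedule F@1, H@1, J@4, I@7, K@7, G@7: d1:6  d2:6  d3:6  d4:6  d5:3  d6:3  d7:4  d8:3  d9:1  d10:1 — peak 6.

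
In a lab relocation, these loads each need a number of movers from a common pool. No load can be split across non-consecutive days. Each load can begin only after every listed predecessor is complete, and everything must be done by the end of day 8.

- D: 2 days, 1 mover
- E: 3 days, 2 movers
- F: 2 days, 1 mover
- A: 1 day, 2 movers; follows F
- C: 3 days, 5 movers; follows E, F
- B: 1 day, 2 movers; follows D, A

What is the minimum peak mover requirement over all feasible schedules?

Early-start (D@1, E@1, F@1, A@3, C@4, B@4) gives peak 7: d1:4  d2:4  d3:4  d4:7  d5:5  d6:5  d7:0  d8:0.
Shift B→7.
Schedule D@1, E@1, F@1, A@3, C@4, B@7: d1:4  d2:4  d3:4  d4:5  d5:5  d6:5  d7:2  d8:0 — peak 5.

5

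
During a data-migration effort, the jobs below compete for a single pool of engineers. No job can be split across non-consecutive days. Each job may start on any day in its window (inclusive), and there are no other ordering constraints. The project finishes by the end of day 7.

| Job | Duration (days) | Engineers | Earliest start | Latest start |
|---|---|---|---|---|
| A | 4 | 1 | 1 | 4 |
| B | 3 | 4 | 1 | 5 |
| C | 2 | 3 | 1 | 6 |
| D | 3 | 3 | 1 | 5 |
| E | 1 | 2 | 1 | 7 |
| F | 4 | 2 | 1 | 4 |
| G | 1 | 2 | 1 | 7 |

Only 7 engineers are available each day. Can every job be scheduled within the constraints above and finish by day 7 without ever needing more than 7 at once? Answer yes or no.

yes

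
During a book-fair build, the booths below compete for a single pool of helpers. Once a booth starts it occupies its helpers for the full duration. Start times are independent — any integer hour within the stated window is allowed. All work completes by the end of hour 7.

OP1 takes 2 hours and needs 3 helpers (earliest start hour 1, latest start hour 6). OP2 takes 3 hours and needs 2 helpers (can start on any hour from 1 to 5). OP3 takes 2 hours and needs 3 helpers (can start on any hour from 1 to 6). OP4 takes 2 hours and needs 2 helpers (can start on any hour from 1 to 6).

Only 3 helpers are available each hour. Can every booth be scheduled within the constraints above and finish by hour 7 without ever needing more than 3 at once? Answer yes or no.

no

Total helper-hours = 22; over 7 hours the average is 22/7 > 3, so some hour must exceed 3.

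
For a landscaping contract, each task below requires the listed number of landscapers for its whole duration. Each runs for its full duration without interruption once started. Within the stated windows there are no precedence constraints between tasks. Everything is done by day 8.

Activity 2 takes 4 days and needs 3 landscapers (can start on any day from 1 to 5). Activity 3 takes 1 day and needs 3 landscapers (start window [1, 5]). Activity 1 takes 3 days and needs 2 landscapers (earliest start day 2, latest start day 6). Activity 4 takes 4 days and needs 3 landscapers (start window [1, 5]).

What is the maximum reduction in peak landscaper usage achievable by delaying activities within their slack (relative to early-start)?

3

Early-start peak: d1:9  d2:8  d3:8  d4:8  d5:0  d6:0  d7:0  d8:0 ⇒ 9.
Leveled (Activity 2@1, Activity 3@1, Activity 1@2, Activity 4@5): d1:6  d2:5  d3:5  d4:5  d5:3  d6:3  d7:3  d8:3 ⇒ 6.
Reduction 9 − 6 = 3.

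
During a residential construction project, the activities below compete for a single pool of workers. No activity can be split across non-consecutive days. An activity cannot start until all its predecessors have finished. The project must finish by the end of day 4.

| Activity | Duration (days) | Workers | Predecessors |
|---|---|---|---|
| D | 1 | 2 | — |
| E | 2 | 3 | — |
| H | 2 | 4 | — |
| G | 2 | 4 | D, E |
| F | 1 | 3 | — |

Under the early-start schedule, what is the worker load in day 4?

4

At early start, day 4 has: G.
Demand: 4 = 4.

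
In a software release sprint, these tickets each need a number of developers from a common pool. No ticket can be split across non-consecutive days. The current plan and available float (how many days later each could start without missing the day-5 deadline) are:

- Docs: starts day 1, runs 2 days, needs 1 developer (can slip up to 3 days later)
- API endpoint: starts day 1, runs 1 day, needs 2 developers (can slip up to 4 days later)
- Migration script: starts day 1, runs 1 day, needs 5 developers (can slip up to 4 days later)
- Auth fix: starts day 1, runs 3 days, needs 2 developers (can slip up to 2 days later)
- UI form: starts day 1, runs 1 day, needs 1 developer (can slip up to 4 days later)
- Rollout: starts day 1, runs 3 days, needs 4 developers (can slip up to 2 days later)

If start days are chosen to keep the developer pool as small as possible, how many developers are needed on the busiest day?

Early-start (Docs@1, API endpoint@1, Migration script@1, Auth fix@1, UI form@1, Rollout@1) gives peak 15: d1:15  d2:7  d3:6  d4:0  d5:0.
Shift Migration script→2, Auth fix→3, Rollout→3.
Schedule Docs@1, API endpoint@1, Migration script@2, Auth fix@3, UI form@1, Rollout@3: d1:4  d2:6  d3:6  d4:6  d5:6 — peak 6.
Total developer-days = 28 over 5 days ⇒ peak ≥ ⌈28/5⌉ = 6, so 6 is optimal.

6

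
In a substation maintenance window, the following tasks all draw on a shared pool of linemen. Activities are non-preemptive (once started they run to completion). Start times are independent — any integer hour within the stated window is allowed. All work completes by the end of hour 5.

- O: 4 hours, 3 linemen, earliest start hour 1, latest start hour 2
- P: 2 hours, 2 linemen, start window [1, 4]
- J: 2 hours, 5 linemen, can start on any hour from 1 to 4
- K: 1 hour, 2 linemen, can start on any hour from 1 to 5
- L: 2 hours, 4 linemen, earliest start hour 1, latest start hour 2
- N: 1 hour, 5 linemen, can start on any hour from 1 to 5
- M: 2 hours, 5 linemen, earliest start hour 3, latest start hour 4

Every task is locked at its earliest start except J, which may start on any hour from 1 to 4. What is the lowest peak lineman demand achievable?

J@1: h1:21  h2:14  h3:8  h4:8  h5:0 → peak 21
J@2: h1:16  h2:14  h3:13  h4:8  h5:0 → peak 16
J@3: h1:16  h2:9  h3:13  h4:13  h5:0 → peak 16
J@4: h1:16  h2:9  h3:8  h4:13  h5:5 → peak 16
Best is J@2, peak 16.

16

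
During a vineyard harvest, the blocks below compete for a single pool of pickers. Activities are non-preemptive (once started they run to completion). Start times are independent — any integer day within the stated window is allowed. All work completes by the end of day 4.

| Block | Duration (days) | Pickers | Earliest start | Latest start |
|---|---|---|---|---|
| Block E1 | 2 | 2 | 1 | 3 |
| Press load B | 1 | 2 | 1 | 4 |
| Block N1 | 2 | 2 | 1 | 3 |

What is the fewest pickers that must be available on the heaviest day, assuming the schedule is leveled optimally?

Early-start (Block E1@1, Press load B@1, Block N1@1) gives peak 6: d1:6  d2:4  d3:0  d4:0.
Shift Block N1→2.
Schedule Block E1@1, Press load B@1, Block N1@2: d1:4  d2:4  d3:2  d4:0 — peak 4.

4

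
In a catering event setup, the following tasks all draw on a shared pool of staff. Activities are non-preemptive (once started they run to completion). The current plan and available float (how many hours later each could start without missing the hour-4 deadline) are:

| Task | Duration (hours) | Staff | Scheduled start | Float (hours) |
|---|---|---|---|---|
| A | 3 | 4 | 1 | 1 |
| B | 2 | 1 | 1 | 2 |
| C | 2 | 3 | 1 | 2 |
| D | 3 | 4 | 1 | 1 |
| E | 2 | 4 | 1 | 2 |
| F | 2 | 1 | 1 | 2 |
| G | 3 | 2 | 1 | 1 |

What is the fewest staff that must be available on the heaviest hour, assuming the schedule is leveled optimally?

Early-start (A@1, B@1, C@1, D@1, E@1, F@1, G@1) gives peak 19: h1:19  h2:19  h3:10  h4:0.
Shift E→3.
Schedule A@1, B@1, C@1, D@1, E@3, F@1, G@1: h1:15  h2:15  h3:14  h4:4 — peak 15.

15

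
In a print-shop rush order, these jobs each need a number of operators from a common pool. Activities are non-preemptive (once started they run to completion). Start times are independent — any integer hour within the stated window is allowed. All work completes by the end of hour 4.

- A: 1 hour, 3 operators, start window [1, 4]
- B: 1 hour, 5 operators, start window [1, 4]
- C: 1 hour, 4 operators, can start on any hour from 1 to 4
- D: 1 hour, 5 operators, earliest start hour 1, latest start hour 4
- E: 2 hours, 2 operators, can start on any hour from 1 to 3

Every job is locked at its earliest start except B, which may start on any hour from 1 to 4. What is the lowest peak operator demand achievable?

B@1: h1:19  h2:2  h3:0  h4:0 → peak 19
B@2: h1:14  h2:7  h3:0  h4:0 → peak 14
B@3: h1:14  h2:2  h3:5  h4:0 → peak 14
B@4: h1:14  h2:2  h3:0  h4:5 → peak 14
Best is B@2, peak 14.

14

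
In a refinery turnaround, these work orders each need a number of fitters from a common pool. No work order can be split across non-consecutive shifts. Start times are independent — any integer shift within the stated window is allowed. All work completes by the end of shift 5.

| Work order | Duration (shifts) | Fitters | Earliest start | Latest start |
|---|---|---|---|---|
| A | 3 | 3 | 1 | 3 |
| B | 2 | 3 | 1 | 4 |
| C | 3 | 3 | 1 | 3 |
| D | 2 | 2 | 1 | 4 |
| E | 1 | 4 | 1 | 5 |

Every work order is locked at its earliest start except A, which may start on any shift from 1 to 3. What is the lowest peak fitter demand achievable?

12

A@1: s1:15  s2:11  s3:6  s4:0  s5:0 → peak 15
A@2: s1:12  s2:11  s3:6  s4:3  s5:0 → peak 12
A@3: s1:12  s2:8  s3:6  s4:3  s5:3 → peak 12
Best is A@2, peak 12.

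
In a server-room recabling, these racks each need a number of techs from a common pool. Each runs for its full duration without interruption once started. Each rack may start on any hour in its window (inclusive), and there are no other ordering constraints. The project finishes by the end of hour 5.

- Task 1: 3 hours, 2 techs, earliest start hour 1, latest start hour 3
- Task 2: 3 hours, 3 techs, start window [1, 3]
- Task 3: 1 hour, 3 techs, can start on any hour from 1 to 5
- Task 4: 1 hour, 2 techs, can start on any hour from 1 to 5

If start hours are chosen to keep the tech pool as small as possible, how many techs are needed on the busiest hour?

5

Early-start (Task 1@1, Task 2@1, Task 3@1, Task 4@1) gives peak 10: h1:10  h2:5  h3:5  h4:0  h5:0.
Shift Task 3→4, Task 4→4.
Schedule Task 1@1, Task 2@1, Task 3@4, Task 4@4: h1:5  h2:5  h3:5  h4:5  h5:0 — peak 5.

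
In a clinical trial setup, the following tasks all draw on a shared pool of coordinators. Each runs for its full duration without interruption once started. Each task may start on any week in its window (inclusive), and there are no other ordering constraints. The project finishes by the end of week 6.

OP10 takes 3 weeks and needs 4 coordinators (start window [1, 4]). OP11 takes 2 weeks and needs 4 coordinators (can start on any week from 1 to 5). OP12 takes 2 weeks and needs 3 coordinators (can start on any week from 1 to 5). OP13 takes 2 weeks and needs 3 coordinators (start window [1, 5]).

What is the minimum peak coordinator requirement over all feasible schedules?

Early-start (OP10@1, OP11@1, OP12@1, OP13@1) gives peak 14: w1:14  w2:14  w3:4  w4:0  w5:0  w6:0.
Shift OP11→4, OP13→3.
Schedule OP10@1, OP11@4, OP12@1, OP13@3: w1:7  w2:7  w3:7  w4:7  w5:4  w6:0 — peak 7.

7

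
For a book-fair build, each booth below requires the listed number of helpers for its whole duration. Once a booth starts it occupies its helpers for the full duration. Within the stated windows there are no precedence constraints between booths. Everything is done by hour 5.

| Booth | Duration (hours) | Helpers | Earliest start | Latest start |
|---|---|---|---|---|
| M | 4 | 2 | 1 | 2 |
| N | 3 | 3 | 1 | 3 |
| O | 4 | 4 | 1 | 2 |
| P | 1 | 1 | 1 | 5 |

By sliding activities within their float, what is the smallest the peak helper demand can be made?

Early-start (M@1, N@1, O@1, P@1) gives peak 10: h1:10  h2:9  h3:9  h4:6  h5:0.
Shift P→4.
Schedule M@1, N@1, O@1, P@4: h1:9  h2:9  h3:9  h4:7  h5:0 — peak 9.

9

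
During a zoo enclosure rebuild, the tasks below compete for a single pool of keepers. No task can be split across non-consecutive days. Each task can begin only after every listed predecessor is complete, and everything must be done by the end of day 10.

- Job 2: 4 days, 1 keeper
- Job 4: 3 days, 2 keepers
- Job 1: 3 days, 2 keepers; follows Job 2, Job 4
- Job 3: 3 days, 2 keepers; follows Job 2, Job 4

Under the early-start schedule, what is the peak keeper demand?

4

Early-start schedule: Job 2@1, Job 4@1, Job 1@5, Job 3@5.
Load per day: day 1: 3, day 2: 3, day 3: 3, day 4: 1, day 5: 4, day 6: 4, day 7: 4, day 8: 0, day 9: 0, day 10: 0.
Peak is 4.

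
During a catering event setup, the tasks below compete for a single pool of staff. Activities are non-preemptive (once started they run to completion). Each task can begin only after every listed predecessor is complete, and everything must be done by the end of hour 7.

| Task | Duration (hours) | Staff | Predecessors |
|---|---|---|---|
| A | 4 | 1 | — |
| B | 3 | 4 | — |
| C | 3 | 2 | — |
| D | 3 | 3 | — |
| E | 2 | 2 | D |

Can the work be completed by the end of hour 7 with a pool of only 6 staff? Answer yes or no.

yes

Schedule A@1, B@4, C@1, D@1, E@5: h1:6  h2:6  h3:6  h4:5  h5:6  h6:6  h7:0 — peak 6 ≤ 6.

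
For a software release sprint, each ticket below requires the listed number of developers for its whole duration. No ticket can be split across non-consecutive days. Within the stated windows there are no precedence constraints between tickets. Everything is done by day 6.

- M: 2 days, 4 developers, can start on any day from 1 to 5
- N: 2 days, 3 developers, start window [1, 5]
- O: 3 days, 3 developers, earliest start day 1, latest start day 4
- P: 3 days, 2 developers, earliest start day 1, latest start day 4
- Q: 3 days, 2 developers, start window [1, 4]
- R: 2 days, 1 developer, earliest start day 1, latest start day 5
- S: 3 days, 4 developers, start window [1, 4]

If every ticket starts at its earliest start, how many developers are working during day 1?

At early start, day 1 has: M, N, O, P, Q, R, S.
Demand: 4 + 3 + 3 + 2 + 2 + 1 + 4 = 19.

19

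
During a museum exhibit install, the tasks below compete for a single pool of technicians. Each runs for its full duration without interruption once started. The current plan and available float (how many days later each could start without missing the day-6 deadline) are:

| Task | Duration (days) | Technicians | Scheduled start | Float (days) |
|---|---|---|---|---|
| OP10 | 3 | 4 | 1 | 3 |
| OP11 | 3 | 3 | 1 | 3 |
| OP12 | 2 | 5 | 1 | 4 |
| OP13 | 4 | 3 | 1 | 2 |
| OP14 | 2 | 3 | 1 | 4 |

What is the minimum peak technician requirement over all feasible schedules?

Early-start (OP10@1, OP11@1, OP12@1, OP13@1, OP14@1) gives peak 18: d1:18  d2:18  d3:10  d4:3  d5:0  d6:0.
Shift OP11→4, OP13→3, OP14→4.
Schedule OP10@1, OP11@4, OP12@1, OP13@3, OP14@4: d1:9  d2:9  d3:7  d4:9  d5:9  d6:6 — peak 9.
Total technician-days = 49 over 6 days ⇒ peak ≥ ⌈49/6⌉ = 9, so 9 is optimal.

9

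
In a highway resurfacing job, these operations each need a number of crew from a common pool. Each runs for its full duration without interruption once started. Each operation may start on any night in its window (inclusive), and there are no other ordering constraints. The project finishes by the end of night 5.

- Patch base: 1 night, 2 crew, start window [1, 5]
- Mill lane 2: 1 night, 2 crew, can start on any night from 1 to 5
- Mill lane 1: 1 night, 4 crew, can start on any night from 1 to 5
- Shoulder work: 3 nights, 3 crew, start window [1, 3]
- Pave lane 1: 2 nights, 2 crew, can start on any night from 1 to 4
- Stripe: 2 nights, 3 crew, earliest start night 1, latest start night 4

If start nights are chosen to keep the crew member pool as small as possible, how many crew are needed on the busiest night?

Early-start (Patch base@1, Mill lane 2@1, Mill lane 1@1, Shoulder work@1, Pave lane 1@1, Stripe@1) gives peak 16: n1:16  n2:8  n3:3  n4:0  n5:0.
Shift Mill lane 1→2, Shoulder work→3, Stripe→3.
Schedule Patch base@1, Mill lane 2@1, Mill lane 1@2, Shoulder work@3, Pave lane 1@1, Stripe@3: n1:6  n2:6  n3:6  n4:6  n5:3 — peak 6.
Total crew member-nights = 27 over 5 nights ⇒ peak ≥ ⌈27/5⌉ = 6, so 6 is optimal.

6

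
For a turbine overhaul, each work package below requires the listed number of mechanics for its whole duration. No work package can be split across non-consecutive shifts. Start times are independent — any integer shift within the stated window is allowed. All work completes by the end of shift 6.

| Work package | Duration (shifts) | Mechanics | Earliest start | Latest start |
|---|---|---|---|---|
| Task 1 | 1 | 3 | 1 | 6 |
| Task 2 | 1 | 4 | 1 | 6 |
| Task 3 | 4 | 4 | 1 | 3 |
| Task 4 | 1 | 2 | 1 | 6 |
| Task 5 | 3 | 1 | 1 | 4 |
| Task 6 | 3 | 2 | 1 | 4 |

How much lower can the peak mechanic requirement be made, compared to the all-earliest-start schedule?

10

Early-start peak: s1:16  s2:7  s3:7  s4:4  s5:0  s6:0 ⇒ 16.
Leveled (Task 1@1, Task 2@2, Task 3@3, Task 4@1, Task 5@1, Task 6@4): s1:6  s2:5  s3:5  s4:6  s5:6  s6:6 ⇒ 6.
Reduction 16 − 6 = 10.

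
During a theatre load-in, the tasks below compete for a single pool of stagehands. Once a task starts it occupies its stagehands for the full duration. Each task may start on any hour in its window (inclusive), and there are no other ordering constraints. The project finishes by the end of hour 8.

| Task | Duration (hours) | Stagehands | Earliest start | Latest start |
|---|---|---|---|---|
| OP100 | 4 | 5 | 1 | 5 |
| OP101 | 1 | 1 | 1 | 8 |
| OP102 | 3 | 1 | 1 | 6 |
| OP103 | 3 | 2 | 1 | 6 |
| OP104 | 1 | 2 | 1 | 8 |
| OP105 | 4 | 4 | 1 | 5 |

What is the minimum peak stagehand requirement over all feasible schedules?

6

Early-start (OP100@1, OP101@1, OP102@1, OP103@1, OP104@1, OP105@1) gives peak 15: h1:15  h2:12  h3:12  h4:9  h5:0  h6:0  h7:0  h8:0.
Shift OP102→2, OP103→5, OP104→8, OP105→5.
Schedule OP100@1, OP101@1, OP102@2, OP103@5, OP104@8, OP105@5: h1:6  h2:6  h3:6  h4:6  h5:6  h6:6  h7:6  h8:6 — peak 6.
Total stagehand-hours = 48 over 8 hours ⇒ peak ≥ ⌈48/8⌉ = 6, so 6 is optimal.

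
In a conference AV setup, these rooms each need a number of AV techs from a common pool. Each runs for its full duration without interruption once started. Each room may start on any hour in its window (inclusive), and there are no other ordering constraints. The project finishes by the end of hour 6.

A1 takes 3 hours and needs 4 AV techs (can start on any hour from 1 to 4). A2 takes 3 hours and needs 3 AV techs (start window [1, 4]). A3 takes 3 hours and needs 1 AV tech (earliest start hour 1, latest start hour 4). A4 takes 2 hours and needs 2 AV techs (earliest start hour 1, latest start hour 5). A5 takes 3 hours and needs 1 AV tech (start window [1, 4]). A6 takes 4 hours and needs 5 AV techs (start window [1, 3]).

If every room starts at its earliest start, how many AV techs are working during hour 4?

5

At early start, hour 4 has: A6.
Demand: 5 = 5.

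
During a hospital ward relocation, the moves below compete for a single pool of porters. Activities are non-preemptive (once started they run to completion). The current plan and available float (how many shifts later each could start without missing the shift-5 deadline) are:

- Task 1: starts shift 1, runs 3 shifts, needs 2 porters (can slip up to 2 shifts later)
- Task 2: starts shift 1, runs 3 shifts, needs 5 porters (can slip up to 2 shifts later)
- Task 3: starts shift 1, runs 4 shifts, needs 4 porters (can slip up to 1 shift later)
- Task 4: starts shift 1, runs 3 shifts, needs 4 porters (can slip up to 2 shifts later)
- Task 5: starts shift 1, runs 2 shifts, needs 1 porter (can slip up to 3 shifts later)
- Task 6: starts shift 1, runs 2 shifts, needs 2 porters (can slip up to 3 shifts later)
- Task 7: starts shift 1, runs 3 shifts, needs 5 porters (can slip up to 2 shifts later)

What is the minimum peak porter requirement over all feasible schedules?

Early-start (Task 1@1, Task 2@1, Task 3@1, Task 4@1, Task 5@1, Task 6@1, Task 7@1) gives peak 23: s1:23  s2:23  s3:20  s4:4  s5:0.
Shift Task 7→3.
Schedule Task 1@1, Task 2@1, Task 3@1, Task 4@1, Task 5@1, Task 6@1, Task 7@3: s1:18  s2:18  s3:20  s4:9  s5:5 — peak 20.

20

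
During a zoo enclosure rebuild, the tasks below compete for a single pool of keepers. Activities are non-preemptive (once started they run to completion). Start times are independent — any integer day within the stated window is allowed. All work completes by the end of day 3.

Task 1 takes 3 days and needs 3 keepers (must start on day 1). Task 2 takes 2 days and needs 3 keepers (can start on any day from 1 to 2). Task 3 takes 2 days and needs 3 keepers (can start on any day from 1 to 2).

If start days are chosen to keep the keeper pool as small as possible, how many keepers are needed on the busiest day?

9

Schedule Task 1@1, Task 2@1, Task 3@1: d1:9  d2:9  d3:3 — peak 9.
No arrangement of the 4 feasible schedules does better.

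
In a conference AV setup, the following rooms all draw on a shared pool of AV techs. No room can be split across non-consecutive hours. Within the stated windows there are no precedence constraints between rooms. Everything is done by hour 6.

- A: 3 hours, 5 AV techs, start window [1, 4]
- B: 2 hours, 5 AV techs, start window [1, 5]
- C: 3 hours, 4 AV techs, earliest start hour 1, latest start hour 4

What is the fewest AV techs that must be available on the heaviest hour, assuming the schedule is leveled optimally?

Early-start (A@1, B@1, C@1) gives peak 14: h1:14  h2:14  h3:9  h4:0  h5:0  h6:0.
Shift B→4.
Schedule A@1, B@4, C@1: h1:9  h2:9  h3:9  h4:5  h5:5  h6:0 — peak 9.

9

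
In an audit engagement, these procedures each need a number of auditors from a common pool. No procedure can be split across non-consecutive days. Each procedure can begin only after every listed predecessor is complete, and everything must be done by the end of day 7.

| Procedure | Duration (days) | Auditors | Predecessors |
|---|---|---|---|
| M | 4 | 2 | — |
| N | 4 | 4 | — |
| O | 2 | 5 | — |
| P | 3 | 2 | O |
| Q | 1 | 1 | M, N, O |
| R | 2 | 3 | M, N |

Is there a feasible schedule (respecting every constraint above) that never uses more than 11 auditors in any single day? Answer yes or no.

Schedule M@1, N@1, O@1, P@3, Q@5, R@5: d1:11  d2:11  d3:8  d4:8  d5:6  d6:3  d7:0 — peak 11 ≤ 11.

yes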